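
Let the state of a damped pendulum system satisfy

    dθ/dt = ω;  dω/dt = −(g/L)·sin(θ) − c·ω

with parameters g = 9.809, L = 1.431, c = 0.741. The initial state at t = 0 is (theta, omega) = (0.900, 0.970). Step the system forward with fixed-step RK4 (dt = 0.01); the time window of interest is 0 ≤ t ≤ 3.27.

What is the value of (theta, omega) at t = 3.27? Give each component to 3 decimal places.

t=0.000: state=(0.900, 0.970)
step 1 (dt=0.01): k1=(0.970, -6.088), k2=(0.940, -6.086), k3=(0.940, -6.086), k4=(0.909, -6.083); state += dt/6·(k1+2k2+2k3+k4)
t=0.010: state=(0.909, 0.909)
t=0.020: state=(0.918, 0.848)
t=0.030: state=(0.926, 0.788)
continuing one RK4 step at a time; state shown every 20 steps (Δt=0.2):
t=0.200: state=(0.975, -0.206)
t=0.400: state=(0.831, -1.188)
t=0.600: state=(0.522, -1.826)
t=0.800: state=(0.133, -1.979)
t=1.000: state=(-0.235, -1.628)
t=1.200: state=(-0.495, -0.933)
t=1.400: state=(-0.601, -0.125)
t=1.600: state=(-0.551, 0.598)
t=1.800: state=(-0.377, 1.092)
t=2.000: state=(-0.136, 1.264)
t=2.200: state=(0.106, 1.101)
t=2.400: state=(0.288, 0.689)
t=2.600: state=(0.374, 0.168)
t=2.800: state=(0.358, -0.321)
t=3.000: state=(0.256, -0.666)
t=3.200: state=(0.105, -0.804)
t=3.270: state=(0.049, -0.799)

(theta, omega) = (0.049, -0.799)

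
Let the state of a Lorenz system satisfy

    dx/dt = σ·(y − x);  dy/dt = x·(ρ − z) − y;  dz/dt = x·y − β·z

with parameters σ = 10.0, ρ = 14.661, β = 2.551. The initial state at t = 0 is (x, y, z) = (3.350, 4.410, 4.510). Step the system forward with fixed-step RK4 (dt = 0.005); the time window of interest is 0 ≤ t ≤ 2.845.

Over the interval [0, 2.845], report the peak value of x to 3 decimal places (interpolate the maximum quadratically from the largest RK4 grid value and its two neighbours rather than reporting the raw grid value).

t=0.000: state=(3.350, 4.410, 4.510)
step 1 (dt=0.005): k1=(10.600, 29.596, 3.268), k2=(11.075, 29.763, 3.614), k3=(11.067, 29.772, 3.619), k4=(11.535, 29.947, 3.973); state += dt/6·(k1+2k2+2k3+k4)
t=0.005: state=(3.405, 4.559, 4.528)
t=0.010: state=(3.465, 4.710, 4.550)
t=0.015: state=(3.530, 4.862, 4.575)
continuing one RK4 step at a time; state shown every 20 steps (Δt=0.1):
t=0.100: state=(5.225, 7.818, 5.807)
t=0.200: state=(8.238, 11.348, 10.402)
t=0.300: state=(10.286, 10.595, 17.761)
t=0.400: state=(8.441, 4.926, 20.425)
t=0.500: state=(4.775, 1.556, 17.546)
t=0.600: state=(2.459, 1.008, 13.948)
t=0.700: state=(1.636, 1.314, 11.000)
t=0.800: state=(1.641, 1.924, 8.749)
t=0.900: state=(2.169, 2.951, 7.182)
t=1.000: state=(3.257, 4.689, 6.475)
t=1.100: state=(5.098, 7.354, 7.252)
t=1.200: state=(7.612, 10.167, 10.686)
t=1.300: state=(9.429, 10.041, 16.362)
t=1.400: state=(8.404, 5.958, 19.230)
t=1.500: state=(5.535, 2.750, 17.452)
t=1.600: state=(3.386, 1.931, 14.363)
t=1.700: state=(2.534, 2.202, 11.635)
t=1.800: state=(2.585, 2.975, 9.582)
t=1.900: state=(3.282, 4.288, 8.354)
t=2.000: state=(4.615, 6.277, 8.317)
t=2.100: state=(6.534, 8.606, 10.175)
t=2.200: state=(8.344, 9.592, 14.117)
t=2.300: state=(8.507, 7.498, 17.583)
t=2.400: state=(6.690, 4.425, 17.604)
t=2.500: state=(4.625, 2.958, 15.386)
t=2.600: state=(3.489, 2.864, 12.908)
t=2.700: state=(3.292, 3.479, 10.920)
t=2.800: state=(3.805, 4.629, 9.714)
t=2.845: state=(4.235, 5.320, 9.511)
largest grid value and its neighbours: x(0.300)=10.28576, x(0.305)=10.29549, x(0.310)=10.29365
parabola through these three points peaks at t≈0.307 with x≈10.29616

max x = 10.296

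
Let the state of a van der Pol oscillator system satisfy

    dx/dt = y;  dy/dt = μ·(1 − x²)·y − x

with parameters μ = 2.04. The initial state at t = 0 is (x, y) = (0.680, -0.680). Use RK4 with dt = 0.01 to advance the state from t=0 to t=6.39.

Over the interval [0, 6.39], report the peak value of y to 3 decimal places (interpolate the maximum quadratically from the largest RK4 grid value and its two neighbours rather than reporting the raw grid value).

max y = 3.866

t=0.000: state=(0.680, -0.680)
step 1 (dt=0.01): k1=(-0.680, -1.426), k2=(-0.687, -1.437), k3=(-0.687, -1.437), k4=(-0.694, -1.448); state += dt/6·(k1+2k2+2k3+k4)
t=0.010: state=(0.673, -0.694)
t=0.020: state=(0.666, -0.709)
t=0.030: state=(0.659, -0.724)
continuing one RK4 step at a time; state shown every 25 steps (Δt=0.25):
t=0.250: state=(0.458, -1.128)
t=0.500: state=(0.090, -1.887)
t=0.750: state=(-0.518, -2.985)
t=1.000: state=(-1.310, -2.937)
t=1.250: state=(-1.812, -1.044)
t=1.500: state=(-1.921, -0.022)
t=1.750: state=(-1.884, 0.257)
t=2.000: state=(-1.807, 0.343)
t=2.250: state=(-1.715, 0.390)
t=2.500: state=(-1.612, 0.435)
t=2.750: state=(-1.497, 0.490)
t=3.000: state=(-1.366, 0.567)
t=3.250: state=(-1.211, 0.680)
t=3.500: state=(-1.020, 0.864)
t=3.750: state=(-0.767, 1.190)
t=4.000: state=(-0.399, 1.826)
t=4.250: state=(0.194, 3.020)
t=4.500: state=(1.092, 3.815)
t=4.750: state=(1.821, 1.704)
t=5.000: state=(2.016, 0.152)
t=5.250: state=(1.995, -0.224)
t=5.500: state=(1.926, -0.313)
t=5.750: state=(1.843, -0.351)
t=6.000: state=(1.751, -0.383)
t=6.250: state=(1.651, -0.421)
t=6.390: state=(1.590, -0.447)
largest grid value and its neighbours: y(4.450)=3.86267, y(4.460)=3.86581, y(4.470)=3.86285
parabola through these three points peaks at t≈4.460 with y≈3.86581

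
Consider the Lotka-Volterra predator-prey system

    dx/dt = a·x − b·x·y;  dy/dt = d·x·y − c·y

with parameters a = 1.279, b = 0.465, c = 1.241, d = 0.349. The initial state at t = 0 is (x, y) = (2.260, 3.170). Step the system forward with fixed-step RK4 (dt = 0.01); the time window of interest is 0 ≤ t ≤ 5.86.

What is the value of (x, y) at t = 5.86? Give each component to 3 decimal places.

(x, y) = (2.344, 2.201)

t=0.000: state=(2.260, 3.170)
step 1 (dt=0.01): k1=(-0.441, -1.434), k2=(-0.433, -1.433), k3=(-0.433, -1.433), k4=(-0.425, -1.432); state += dt/6·(k1+2k2+2k3+k4)
t=0.010: state=(2.256, 3.156)
t=0.020: state=(2.252, 3.141)
t=0.030: state=(2.247, 3.127)
continuing one RK4 step at a time; state shown every 20 steps (Δt=0.2):
t=0.200: state=(2.202, 2.889)
t=0.400: state=(2.201, 2.628)
t=0.600: state=(2.251, 2.394)
t=0.800: state=(2.350, 2.193)
t=1.000: state=(2.495, 2.025)
t=1.200: state=(2.686, 1.893)
t=1.400: state=(2.923, 1.796)
t=1.600: state=(3.205, 1.735)
t=1.800: state=(3.527, 1.711)
t=2.000: state=(3.883, 1.729)
t=2.200: state=(4.259, 1.792)
t=2.400: state=(4.633, 1.907)
t=2.600: state=(4.973, 2.081)
t=2.800: state=(5.237, 2.320)
t=3.000: state=(5.377, 2.624)
t=3.200: state=(5.352, 2.981)
t=3.400: state=(5.148, 3.358)
t=3.600: state=(4.784, 3.708)
t=3.800: state=(4.319, 3.977)
t=4.000: state=(3.823, 4.122)
t=4.200: state=(3.360, 4.131)
t=4.400: state=(2.969, 4.018)
t=4.600: state=(2.662, 3.814)
t=4.800: state=(2.440, 3.554)
t=5.000: state=(2.294, 3.269)
t=5.200: state=(2.216, 2.985)
t=5.400: state=(2.196, 2.715)
t=5.600: state=(2.228, 2.471)
t=5.800: state=(2.310, 2.259)
t=5.860: state=(2.344, 2.201)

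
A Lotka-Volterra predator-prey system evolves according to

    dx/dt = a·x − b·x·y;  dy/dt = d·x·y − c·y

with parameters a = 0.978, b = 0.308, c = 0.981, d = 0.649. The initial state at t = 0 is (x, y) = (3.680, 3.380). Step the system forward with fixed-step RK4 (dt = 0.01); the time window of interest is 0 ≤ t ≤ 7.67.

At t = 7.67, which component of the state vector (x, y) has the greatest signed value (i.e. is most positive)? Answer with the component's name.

largest component: y

t=0.000: state=(3.680, 3.380)
step 1 (dt=0.01): k1=(-0.232, 4.757), k2=(-0.259, 4.788), k3=(-0.259, 4.788), k4=(-0.286, 4.818); state += dt/6·(k1+2k2+2k3+k4)
t=0.010: state=(3.677, 3.428)
t=0.020: state=(3.674, 3.476)
t=0.030: state=(3.671, 3.525)
continuing one RK4 step at a time; state shown every 25 steps (Δt=0.25):
t=0.250: state=(3.445, 4.737)
t=0.500: state=(2.883, 6.216)
t=0.750: state=(2.177, 7.335)
t=1.000: state=(1.548, 7.749)
t=1.250: state=(1.095, 7.495)
t=1.500: state=(0.804, 6.829)
t=1.750: state=(0.627, 5.994)
t=2.000: state=(0.521, 5.144)
t=2.250: state=(0.462, 4.358)
t=2.500: state=(0.433, 3.665)
t=2.750: state=(0.427, 3.075)
t=3.000: state=(0.439, 2.581)
t=3.250: state=(0.467, 2.173)
t=3.500: state=(0.511, 1.840)
t=3.750: state=(0.573, 1.572)
t=4.000: state=(0.654, 1.359)
t=4.250: state=(0.757, 1.192)
t=4.500: state=(0.886, 1.065)
t=4.750: state=(1.046, 0.974)
t=5.000: state=(1.243, 0.918)
t=5.250: state=(1.480, 0.895)
t=5.500: state=(1.764, 0.911)
t=5.750: state=(2.096, 0.974)
t=6.000: state=(2.472, 1.103)
t=6.250: state=(2.876, 1.332)
t=6.500: state=(3.270, 1.717)
t=6.750: state=(3.578, 2.346)
t=7.000: state=(3.683, 3.320)
t=7.250: state=(3.465, 4.662)
t=7.500: state=(2.917, 6.146)
t=7.670: state=(2.440, 6.992)
compare at T: x=2.440, y=6.992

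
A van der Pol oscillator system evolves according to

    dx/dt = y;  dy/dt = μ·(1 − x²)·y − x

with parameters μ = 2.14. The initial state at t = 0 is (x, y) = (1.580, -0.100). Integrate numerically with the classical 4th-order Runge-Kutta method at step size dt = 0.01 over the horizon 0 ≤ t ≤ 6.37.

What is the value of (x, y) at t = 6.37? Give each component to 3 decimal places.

t=0.000: state=(1.580, -0.100)
step 1 (dt=0.01): k1=(-0.100, -1.260), k2=(-0.106, -1.239), k3=(-0.106, -1.240), k4=(-0.112, -1.220); state += dt/6·(k1+2k2+2k3+k4)
t=0.010: state=(1.579, -0.112)
t=0.020: state=(1.578, -0.124)
t=0.030: state=(1.576, -0.136)
continuing one RK4 step at a time; state shown every 25 steps (Δt=0.25):
t=0.250: state=(1.524, -0.321)
t=0.500: state=(1.427, -0.446)
t=0.750: state=(1.302, -0.557)
t=1.000: state=(1.147, -0.697)
t=1.250: state=(0.947, -0.917)
t=1.500: state=(0.673, -1.319)
t=1.750: state=(0.254, -2.130)
t=2.000: state=(-0.447, -3.539)
t=2.250: state=(-1.400, -3.455)
t=2.500: state=(-1.939, -0.936)
t=2.750: state=(-2.018, 0.059)
t=3.000: state=(-1.971, 0.262)
t=3.250: state=(-1.898, 0.316)
t=3.500: state=(-1.815, 0.346)
t=3.750: state=(-1.725, 0.377)
t=4.000: state=(-1.626, 0.414)
t=4.250: state=(-1.517, 0.463)
t=4.500: state=(-1.393, 0.531)
t=4.750: state=(-1.249, 0.631)
t=5.000: state=(-1.073, 0.790)
t=5.250: state=(-0.845, 1.068)
t=5.500: state=(-0.518, 1.610)
t=5.750: state=(0.007, 2.703)
t=6.000: state=(0.862, 3.975)
t=6.250: state=(1.720, 2.305)
t=6.370: state=(1.920, 1.094)

(x, y) = (1.920, 1.094)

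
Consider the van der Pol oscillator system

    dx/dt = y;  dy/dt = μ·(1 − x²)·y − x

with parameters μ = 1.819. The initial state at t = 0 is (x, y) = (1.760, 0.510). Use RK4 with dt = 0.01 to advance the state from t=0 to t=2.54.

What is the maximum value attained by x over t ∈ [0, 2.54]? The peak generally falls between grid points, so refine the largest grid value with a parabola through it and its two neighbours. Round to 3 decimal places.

t=0.000: state=(1.760, 0.510)
step 1 (dt=0.01): k1=(0.510, -3.706), k2=(0.491, -3.646), k3=(0.492, -3.647), k4=(0.474, -3.587); state += dt/6·(k1+2k2+2k3+k4)
t=0.010: state=(1.765, 0.474)
t=0.020: state=(1.769, 0.438)
t=0.030: state=(1.774, 0.404)
continuing one RK4 step at a time; state shown every 10 steps (Δt=0.1):
t=0.100: state=(1.794, 0.197)
t=0.200: state=(1.803, -0.017)
t=0.300: state=(1.793, -0.159)
t=0.400: state=(1.772, -0.254)
t=0.500: state=(1.744, -0.320)
t=0.600: state=(1.709, -0.368)
t=0.700: state=(1.670, -0.407)
t=0.800: state=(1.628, -0.439)
t=0.900: state=(1.582, -0.469)
t=1.000: state=(1.534, -0.499)
t=1.100: state=(1.483, -0.531)
t=1.200: state=(1.428, -0.565)
t=1.300: state=(1.369, -0.603)
t=1.400: state=(1.307, -0.647)
t=1.500: state=(1.240, -0.699)
t=1.600: state=(1.167, -0.760)
t=1.700: state=(1.087, -0.833)
t=1.800: state=(1.000, -0.923)
t=1.900: state=(0.902, -1.035)
t=2.000: state=(0.792, -1.177)
t=2.100: state=(0.665, -1.357)
t=2.200: state=(0.518, -1.590)
t=2.300: state=(0.345, -1.889)
t=2.400: state=(0.138, -2.267)
t=2.500: state=(-0.111, -2.719)
t=2.540: state=(-0.223, -2.911)
largest grid value and its neighbours: x(0.180)=1.80268, x(0.190)=1.80278, x(0.200)=1.80270
parabola through these three points peaks at t≈0.191 with x≈1.80278

max x = 1.803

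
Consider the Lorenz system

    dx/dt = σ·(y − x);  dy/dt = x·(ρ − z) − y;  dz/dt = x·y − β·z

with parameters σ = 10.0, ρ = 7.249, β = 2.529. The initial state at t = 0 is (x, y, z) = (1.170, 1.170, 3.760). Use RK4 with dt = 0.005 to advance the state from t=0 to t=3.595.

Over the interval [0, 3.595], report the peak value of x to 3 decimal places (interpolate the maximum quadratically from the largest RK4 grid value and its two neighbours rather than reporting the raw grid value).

max x = 5.714

t=0.000: state=(1.170, 1.170, 3.760)
step 1 (dt=0.005): k1=(0.000, 2.912, -8.140), k2=(0.073, 2.929, -8.080), k3=(0.071, 2.929, -8.080), k4=(0.143, 2.946, -8.020); state += dt/6·(k1+2k2+2k3+k4)
t=0.005: state=(1.170, 1.185, 3.720)
t=0.010: state=(1.171, 1.199, 3.680)
t=0.015: state=(1.173, 1.214, 3.641)
continuing one RK4 step at a time; state shown every 40 steps (Δt=0.2):
t=0.200: state=(1.587, 1.966, 2.599)
t=0.400: state=(2.698, 3.442, 2.490)
t=0.600: state=(4.485, 5.435, 4.132)
t=0.800: state=(5.712, 5.766, 7.391)
t=1.000: state=(4.655, 3.784, 8.418)
t=1.200: state=(3.200, 2.729, 6.933)
t=1.400: state=(2.799, 2.832, 5.418)
t=1.600: state=(3.197, 3.534, 4.749)
t=1.800: state=(4.011, 4.439, 5.167)
t=2.000: state=(4.652, 4.800, 6.379)
t=2.200: state=(4.507, 4.247, 7.166)
t=2.400: state=(3.889, 3.601, 6.860)
t=2.600: state=(3.521, 3.453, 6.131)
t=2.800: state=(3.594, 3.718, 5.676)
t=3.000: state=(3.931, 4.118, 5.753)
t=3.200: state=(4.229, 4.316, 6.214)
t=3.400: state=(4.235, 4.160, 6.593)
t=3.595: state=(4.014, 3.887, 6.572)
largest grid value and its neighbours: x(0.805)=5.71383, x(0.810)=5.71384, x(0.815)=5.71206
parabola through these three points peaks at t≈0.808 with x≈5.71406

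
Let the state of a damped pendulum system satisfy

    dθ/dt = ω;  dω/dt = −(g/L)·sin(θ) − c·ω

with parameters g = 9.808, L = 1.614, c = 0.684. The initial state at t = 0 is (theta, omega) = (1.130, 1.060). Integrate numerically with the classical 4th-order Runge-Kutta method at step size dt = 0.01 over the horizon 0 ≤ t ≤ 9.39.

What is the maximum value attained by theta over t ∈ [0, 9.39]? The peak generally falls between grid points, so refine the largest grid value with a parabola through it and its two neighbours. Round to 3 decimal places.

max theta = 1.222

t=0.000: state=(1.130, 1.060)
step 1 (dt=0.01): k1=(1.060, -6.221), k2=(1.029, -6.213), k3=(1.029, -6.213), k4=(0.998, -6.205); state += dt/6·(k1+2k2+2k3+k4)
t=0.010: state=(1.140, 0.998)
t=0.020: state=(1.150, 0.936)
t=0.030: state=(1.159, 0.874)
continuing one RK4 step at a time; state shown every 50 steps (Δt=0.5):
t=0.500: state=(0.950, -1.584)
t=1.000: state=(-0.103, -2.115)
t=1.500: state=(-0.738, -0.247)
t=2.000: state=(-0.408, 1.333)
t=2.500: state=(0.267, 1.042)
t=3.000: state=(0.451, -0.313)
t=3.500: state=(0.084, -0.937)
t=4.000: state=(-0.271, -0.335)
t=4.500: state=(-0.219, 0.467)
t=5.000: state=(0.063, 0.515)
t=5.500: state=(0.193, -0.031)
t=6.000: state=(0.067, -0.384)
t=6.500: state=(-0.098, -0.201)
t=7.000: state=(-0.104, 0.156)
t=7.500: state=(0.009, 0.234)
t=8.000: state=(0.079, 0.024)
t=8.500: state=(0.040, -0.152)
t=9.000: state=(-0.033, -0.105)
t=9.390: state=(-0.051, 0.016)
largest grid value and its neighbours: theta(0.170)=1.22215, theta(0.180)=1.22225, theta(0.190)=1.22177
parabola through these three points peaks at t≈0.177 with theta≈1.22228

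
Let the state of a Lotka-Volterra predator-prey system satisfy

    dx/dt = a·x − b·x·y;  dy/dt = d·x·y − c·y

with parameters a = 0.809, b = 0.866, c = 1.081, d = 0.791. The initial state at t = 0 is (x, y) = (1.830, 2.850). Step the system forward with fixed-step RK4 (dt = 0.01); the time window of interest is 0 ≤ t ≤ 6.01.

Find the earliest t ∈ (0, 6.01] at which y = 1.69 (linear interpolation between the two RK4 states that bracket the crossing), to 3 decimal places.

t=0.000: state=(1.830, 2.850)
step 1 (dt=0.01): k1=(-3.036, 1.045), k2=(-3.019, 1.012), k3=(-3.019, 1.012), k4=(-3.002, 0.980); state += dt/6·(k1+2k2+2k3+k4)
t=0.010: state=(1.800, 2.860)
t=0.020: state=(1.770, 2.870)
t=0.030: state=(1.740, 2.878)
continuing one RK4 step at a time; state shown every 20 steps (Δt=0.2):
t=0.200: state=(1.299, 2.935)
t=0.400: state=(0.926, 2.813)
t=0.600: state=(0.682, 2.570)
t=0.800: state=(0.527, 2.276)
t=1.000: state=(0.429, 1.977)
t=1.200: state=(0.367, 1.695)
next step: t=1.210: state=(0.365, 1.682) — y has crossed 1.69
linear interpolation between t=1.200 (1.69503) and t=1.210 (1.68166) → t≈1.204

t = 1.204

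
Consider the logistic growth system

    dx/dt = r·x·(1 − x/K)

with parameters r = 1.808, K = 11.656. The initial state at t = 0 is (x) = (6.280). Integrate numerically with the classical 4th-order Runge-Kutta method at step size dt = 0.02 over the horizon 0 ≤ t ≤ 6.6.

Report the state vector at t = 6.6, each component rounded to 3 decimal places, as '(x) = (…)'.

t=0.000: state=(6.280)
step 1 (dt=0.02): k1=(5.237), k2=(5.229), k3=(5.229), k4=(5.220); state += dt/6·(k1+2k2+2k3+k4)
t=0.020: state=(6.385)
t=0.040: state=(6.489)
t=0.060: state=(6.593)
continuing one RK4 step at a time; state shown every 25 steps (Δt=0.5):
t=0.500: state=(8.656)
t=1.000: state=(10.221)
t=1.500: state=(11.029)
t=2.000: state=(11.394)
t=2.500: state=(11.548)
t=3.000: state=(11.612)
t=3.500: state=(11.638)
t=4.000: state=(11.649)
t=4.500: state=(11.653)
t=5.000: state=(11.655)
t=5.500: state=(11.656)
t=6.000: state=(11.656)
t=6.500: state=(11.656)
t=6.600: state=(11.656)

(x) = (11.656)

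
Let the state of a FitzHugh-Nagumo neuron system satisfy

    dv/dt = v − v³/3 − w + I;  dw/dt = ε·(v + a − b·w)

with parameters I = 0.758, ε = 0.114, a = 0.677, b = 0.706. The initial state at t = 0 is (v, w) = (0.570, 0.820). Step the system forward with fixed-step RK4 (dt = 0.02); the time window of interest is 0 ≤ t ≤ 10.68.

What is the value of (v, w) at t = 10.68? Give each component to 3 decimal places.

(v, w) = (-1.696, 1.454)

t=0.000: state=(0.570, 0.820)
step 1 (dt=0.02): k1=(0.446, 0.076), k2=(0.449, 0.077), k3=(0.449, 0.077), k4=(0.451, 0.077); state += dt/6·(k1+2k2+2k3+k4)
t=0.020: state=(0.579, 0.822)
t=0.040: state=(0.588, 0.823)
t=0.060: state=(0.597, 0.825)
continuing one RK4 step at a time; state shown every 25 steps (Δt=0.5):
t=0.500: state=(0.817, 0.864)
t=1.000: state=(1.080, 0.921)
t=1.500: state=(1.293, 0.989)
t=2.000: state=(1.417, 1.064)
t=2.500: state=(1.464, 1.141)
t=3.000: state=(1.462, 1.215)
t=3.500: state=(1.433, 1.286)
t=4.000: state=(1.389, 1.352)
t=4.500: state=(1.336, 1.413)
t=5.000: state=(1.276, 1.468)
t=5.500: state=(1.209, 1.517)
t=6.000: state=(1.136, 1.561)
t=6.500: state=(1.053, 1.598)
t=7.000: state=(0.958, 1.629)
t=7.500: state=(0.844, 1.653)
t=8.000: state=(0.702, 1.669)
t=8.500: state=(0.511, 1.675)
t=9.000: state=(0.234, 1.668)
t=9.500: state=(-0.199, 1.642)
t=10.000: state=(-0.851, 1.587)
t=10.500: state=(-1.530, 1.494)
t=10.680: state=(-1.696, 1.454)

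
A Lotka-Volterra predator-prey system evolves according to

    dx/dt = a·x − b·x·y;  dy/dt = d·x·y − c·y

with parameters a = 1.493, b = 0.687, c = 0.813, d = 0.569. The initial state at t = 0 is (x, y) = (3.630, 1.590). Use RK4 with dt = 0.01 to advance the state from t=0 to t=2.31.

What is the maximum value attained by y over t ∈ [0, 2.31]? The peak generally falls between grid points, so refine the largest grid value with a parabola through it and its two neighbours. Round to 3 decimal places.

max y = 4.635

t=0.000: state=(3.630, 1.590)
step 1 (dt=0.01): k1=(1.454, 1.991), k2=(1.432, 2.011), k3=(1.432, 2.011), k4=(1.410, 2.030); state += dt/6·(k1+2k2+2k3+k4)
t=0.010: state=(3.644, 1.610)
t=0.020: state=(3.658, 1.631)
t=0.030: state=(3.672, 1.651)
continuing one RK4 step at a time; state shown every 10 steps (Δt=0.1):
t=0.100: state=(3.751, 1.809)
t=0.200: state=(3.813, 2.069)
t=0.300: state=(3.802, 2.369)
t=0.400: state=(3.708, 2.706)
t=0.500: state=(3.532, 3.066)
t=0.600: state=(3.280, 3.432)
t=0.700: state=(2.972, 3.781)
t=0.800: state=(2.632, 4.089)
t=0.900: state=(2.287, 4.335)
t=1.000: state=(1.959, 4.510)
t=1.100: state=(1.662, 4.608)
t=1.200: state=(1.404, 4.634)
t=1.300: state=(1.187, 4.599)
t=1.400: state=(1.008, 4.512)
t=1.500: state=(0.862, 4.386)
t=1.600: state=(0.744, 4.232)
t=1.700: state=(0.650, 4.059)
t=1.800: state=(0.574, 3.874)
t=1.900: state=(0.514, 3.684)
t=2.000: state=(0.467, 3.492)
t=2.100: state=(0.429, 3.302)
t=2.200: state=(0.400, 3.117)
t=2.300: state=(0.377, 2.938)
t=2.310: state=(0.375, 2.920)
largest grid value and its neighbours: y(1.180)=4.63440, y(1.190)=4.63470, y(1.200)=4.63437
parabola through these three points peaks at t≈1.190 with y≈4.63471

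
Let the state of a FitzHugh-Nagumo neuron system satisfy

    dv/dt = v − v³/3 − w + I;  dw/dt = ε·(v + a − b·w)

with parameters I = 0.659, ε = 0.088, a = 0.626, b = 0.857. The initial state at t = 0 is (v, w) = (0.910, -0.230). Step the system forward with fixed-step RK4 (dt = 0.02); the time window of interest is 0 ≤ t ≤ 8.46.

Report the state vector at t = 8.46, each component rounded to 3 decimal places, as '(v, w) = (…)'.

(v, w) = (1.462, 1.161)

t=0.000: state=(0.910, -0.230)
step 1 (dt=0.02): k1=(1.548, 0.153), k2=(1.549, 0.154), k3=(1.549, 0.154), k4=(1.549, 0.155); state += dt/6·(k1+2k2+2k3+k4)
t=0.020: state=(0.941, -0.227)
t=0.040: state=(0.972, -0.224)
t=0.060: state=(1.003, -0.221)
continuing one RK4 step at a time; state shown every 25 steps (Δt=0.5):
t=0.500: state=(1.599, -0.139)
t=1.000: state=(1.908, -0.030)
t=1.500: state=(1.966, 0.082)
t=2.000: state=(1.951, 0.191)
t=2.500: state=(1.918, 0.295)
t=3.000: state=(1.882, 0.393)
t=3.500: state=(1.845, 0.486)
t=4.000: state=(1.807, 0.574)
t=4.500: state=(1.770, 0.657)
t=5.000: state=(1.732, 0.735)
t=5.500: state=(1.694, 0.809)
t=6.000: state=(1.656, 0.878)
t=6.500: state=(1.617, 0.943)
t=7.000: state=(1.579, 1.004)
t=7.500: state=(1.539, 1.062)
t=8.000: state=(1.499, 1.115)
t=8.460: state=(1.462, 1.161)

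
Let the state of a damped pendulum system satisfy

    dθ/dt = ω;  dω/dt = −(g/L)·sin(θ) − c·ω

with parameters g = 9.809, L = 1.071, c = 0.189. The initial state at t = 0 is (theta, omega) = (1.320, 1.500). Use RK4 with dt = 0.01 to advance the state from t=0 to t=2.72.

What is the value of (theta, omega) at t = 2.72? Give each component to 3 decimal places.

(theta, omega) = (0.904, -1.862)

t=0.000: state=(1.320, 1.500)
step 1 (dt=0.01): k1=(1.500, -9.156), k2=(1.454, -9.164), k3=(1.454, -9.163), k4=(1.408, -9.170); state += dt/6·(k1+2k2+2k3+k4)
t=0.010: state=(1.335, 1.408)
t=0.020: state=(1.348, 1.317)
t=0.030: state=(1.361, 1.225)
continuing one RK4 step at a time; state shown every 10 steps (Δt=0.1):
t=0.100: state=(1.424, 0.582)
t=0.200: state=(1.437, -0.329)
t=0.300: state=(1.359, -1.217)
t=0.400: state=(1.195, -2.063)
t=0.500: state=(0.949, -2.822)
t=0.600: state=(0.636, -3.415)
t=0.700: state=(0.275, -3.750)
t=0.800: state=(-0.103, -3.757)
t=0.900: state=(-0.465, -3.430)
t=1.000: state=(-0.780, -2.835)
t=1.100: state=(-1.027, -2.067)
t=1.200: state=(-1.191, -1.214)
t=1.300: state=(-1.269, -0.335)
t=1.400: state=(-1.258, 0.538)
t=1.500: state=(-1.162, 1.379)
t=1.600: state=(-0.985, 2.152)
t=1.700: state=(-0.736, 2.801)
t=1.800: state=(-0.431, 3.249)
t=1.900: state=(-0.095, 3.423)
t=2.000: state=(0.243, 3.291)
t=2.100: state=(0.554, 2.876)
t=2.200: state=(0.811, 2.247)
t=2.300: state=(0.999, 1.489)
t=2.400: state=(1.107, 0.670)
t=2.500: state=(1.132, -0.162)
t=2.600: state=(1.075, -0.971)
t=2.700: state=(0.940, -1.723)
t=2.720: state=(0.904, -1.862)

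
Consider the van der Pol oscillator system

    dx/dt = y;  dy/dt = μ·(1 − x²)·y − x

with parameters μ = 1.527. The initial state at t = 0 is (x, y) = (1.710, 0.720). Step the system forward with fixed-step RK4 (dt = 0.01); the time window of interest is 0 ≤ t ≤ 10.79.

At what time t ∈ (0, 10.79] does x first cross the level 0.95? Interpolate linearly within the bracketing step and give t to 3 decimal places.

t=0.000: state=(1.710, 0.720)
step 1 (dt=0.01): k1=(0.720, -3.825), k2=(0.701, -3.786), k3=(0.701, -3.786), k4=(0.682, -3.746); state += dt/6·(k1+2k2+2k3+k4)
t=0.010: state=(1.717, 0.682)
t=0.020: state=(1.724, 0.645)
t=0.030: state=(1.730, 0.609)
continuing one RK4 step at a time; state shown every 50 steps (Δt=0.5):
t=0.500: state=(1.752, -0.295)
t=1.000: state=(1.533, -0.551)
t=1.500: state=(1.202, -0.795)
t=1.770: state=(0.958, -1.025)
next step: t=1.780: state=(0.948, -1.036) — x has crossed 0.95
linear interpolation between t=1.770 (0.95848) and t=1.780 (0.94818) → t≈1.778

t = 1.778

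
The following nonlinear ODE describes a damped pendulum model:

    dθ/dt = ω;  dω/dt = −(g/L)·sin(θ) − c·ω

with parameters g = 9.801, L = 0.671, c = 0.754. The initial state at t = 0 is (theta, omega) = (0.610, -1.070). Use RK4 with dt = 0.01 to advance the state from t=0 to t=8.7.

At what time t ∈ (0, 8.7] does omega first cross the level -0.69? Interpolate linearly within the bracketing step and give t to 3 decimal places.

t = 0.621

t=0.000: state=(0.610, -1.070)
step 1 (dt=0.01): k1=(-1.070, -7.561), k2=(-1.108, -7.468), k3=(-1.107, -7.466), k4=(-1.145, -7.371); state += dt/6·(k1+2k2+2k3+k4)
t=0.010: state=(0.599, -1.145)
t=0.020: state=(0.587, -1.217)
t=0.030: state=(0.575, -1.288)
continuing one RK4 step at a time; state shown every 50 steps (Δt=0.5):
t=0.500: state=(-0.325, -1.475)
t=0.620: state=(-0.457, -0.695)
next step: t=0.630: state=(-0.464, -0.625) — omega has crossed -0.69
linear interpolation between t=0.620 (-0.69526) and t=0.630 (-0.62539) → t≈0.621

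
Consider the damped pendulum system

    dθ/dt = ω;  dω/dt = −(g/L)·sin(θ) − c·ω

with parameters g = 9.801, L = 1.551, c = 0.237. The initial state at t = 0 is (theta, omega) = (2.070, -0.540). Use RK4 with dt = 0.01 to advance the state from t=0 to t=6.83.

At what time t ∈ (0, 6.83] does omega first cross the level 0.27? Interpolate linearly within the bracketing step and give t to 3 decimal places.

t = 1.561

t=0.000: state=(2.070, -0.540)
step 1 (dt=0.01): k1=(-0.540, -5.420), k2=(-0.567, -5.422), k3=(-0.567, -5.422), k4=(-0.594, -5.424); state += dt/6·(k1+2k2+2k3+k4)
t=0.010: state=(2.064, -0.594)
t=0.020: state=(2.058, -0.648)
t=0.030: state=(2.051, -0.703)
continuing one RK4 step at a time; state shown every 25 steps (Δt=0.25):
t=0.250: state=(1.763, -1.932)
t=0.500: state=(1.103, -3.317)
t=0.750: state=(0.161, -4.011)
t=1.000: state=(-0.781, -3.302)
t=1.250: state=(-1.419, -1.744)
t=1.500: state=(-1.649, -0.114)
t=1.560: state=(-1.645, 0.263)
next step: t=1.570: state=(-1.642, 0.326) — omega has crossed 0.27
linear interpolation between t=1.560 (0.26334) and t=1.570 (0.32567) → t≈1.561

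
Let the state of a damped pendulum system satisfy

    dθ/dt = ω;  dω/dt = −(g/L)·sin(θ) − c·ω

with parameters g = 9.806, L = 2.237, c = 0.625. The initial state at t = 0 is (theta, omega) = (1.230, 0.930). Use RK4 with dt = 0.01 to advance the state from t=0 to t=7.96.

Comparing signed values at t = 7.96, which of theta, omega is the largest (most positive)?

largest component: omega

t=0.000: state=(1.230, 0.930)
step 1 (dt=0.01): k1=(0.930, -4.713), k2=(0.906, -4.705), k3=(0.906, -4.705), k4=(0.883, -4.696); state += dt/6·(k1+2k2+2k3+k4)
t=0.010: state=(1.239, 0.883)
t=0.020: state=(1.248, 0.836)
t=0.030: state=(1.256, 0.789)
continuing one RK4 step at a time; state shown every 50 steps (Δt=0.5):
t=0.500: state=(1.154, -1.118)
t=1.000: state=(0.292, -2.047)
t=1.500: state=(-0.568, -1.135)
t=2.000: state=(-0.739, 0.414)
t=2.500: state=(-0.276, 1.247)
t=3.000: state=(0.291, 0.837)
t=3.500: state=(0.462, -0.160)
t=4.000: state=(0.201, -0.760)
t=4.500: state=(-0.160, -0.561)
t=5.000: state=(-0.288, 0.062)
t=5.500: state=(-0.137, 0.465)
t=6.000: state=(0.090, 0.365)
t=6.500: state=(0.179, -0.021)
t=7.000: state=(0.091, -0.285)
t=7.500: state=(-0.051, -0.235)
t=7.960: state=(-0.111, -0.016)
compare at T: theta=-0.111, omega=-0.016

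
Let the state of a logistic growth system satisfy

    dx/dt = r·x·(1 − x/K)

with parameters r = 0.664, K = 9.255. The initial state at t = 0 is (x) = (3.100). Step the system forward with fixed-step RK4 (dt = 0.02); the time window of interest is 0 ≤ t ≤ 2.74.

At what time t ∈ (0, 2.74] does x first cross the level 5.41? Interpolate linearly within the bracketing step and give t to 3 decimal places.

t = 1.547

t=0.000: state=(3.100)
step 1 (dt=0.02): k1=(1.369), k2=(1.372), k3=(1.372), k4=(1.375); state += dt/6·(k1+2k2+2k3+k4)
t=0.020: state=(3.127)
t=0.040: state=(3.155)
t=0.060: state=(3.183)
continuing one RK4 step at a time; state shown every 5 steps (Δt=0.1):
t=0.100: state=(3.238)
t=0.200: state=(3.380)
t=0.300: state=(3.523)
t=0.400: state=(3.669)
t=0.500: state=(3.817)
t=0.600: state=(3.967)
t=0.700: state=(4.118)
t=0.800: state=(4.270)
t=0.900: state=(4.423)
t=1.000: state=(4.577)
t=1.100: state=(4.731)
t=1.200: state=(4.884)
t=1.300: state=(5.037)
t=1.400: state=(5.189)
t=1.500: state=(5.339)
t=1.540: state=(5.399)
next step: t=1.560: state=(5.429) — x has crossed 5.41
linear interpolation between t=1.540 (5.39926) and t=1.560 (5.42909) → t≈1.547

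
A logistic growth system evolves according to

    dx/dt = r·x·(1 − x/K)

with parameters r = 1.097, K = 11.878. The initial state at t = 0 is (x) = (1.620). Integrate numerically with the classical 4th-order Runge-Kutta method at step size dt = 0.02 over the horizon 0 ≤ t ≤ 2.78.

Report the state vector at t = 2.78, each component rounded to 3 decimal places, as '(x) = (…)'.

(x) = (9.137)

t=0.000: state=(1.620)
step 1 (dt=0.02): k1=(1.535), k2=(1.547), k3=(1.547), k4=(1.559); state += dt/6·(k1+2k2+2k3+k4)
t=0.020: state=(1.651)
t=0.040: state=(1.682)
t=0.060: state=(1.714)
continuing one RK4 step at a time; state shown every 5 steps (Δt=0.1):
t=0.100: state=(1.780)
t=0.200: state=(1.952)
t=0.300: state=(2.138)
t=0.400: state=(2.337)
t=0.500: state=(2.550)
t=0.600: state=(2.776)
t=0.700: state=(3.016)
t=0.800: state=(3.270)
t=0.900: state=(3.536)
t=1.000: state=(3.814)
t=1.100: state=(4.104)
t=1.200: state=(4.403)
t=1.300: state=(4.711)
t=1.400: state=(5.026)
t=1.500: state=(5.347)
t=1.600: state=(5.671)
t=1.700: state=(5.996)
t=1.800: state=(6.321)
t=1.900: state=(6.644)
t=2.000: state=(6.963)
t=2.100: state=(7.276)
t=2.200: state=(7.581)
t=2.300: state=(7.877)
t=2.400: state=(8.163)
t=2.500: state=(8.437)
t=2.600: state=(8.699)
t=2.700: state=(8.948)
t=2.780: state=(9.137)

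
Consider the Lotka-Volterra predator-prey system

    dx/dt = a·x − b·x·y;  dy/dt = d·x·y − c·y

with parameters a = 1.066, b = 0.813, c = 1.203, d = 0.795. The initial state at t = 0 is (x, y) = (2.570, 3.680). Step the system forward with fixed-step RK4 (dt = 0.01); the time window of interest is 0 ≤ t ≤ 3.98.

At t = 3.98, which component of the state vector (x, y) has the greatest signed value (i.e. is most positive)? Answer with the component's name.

largest component: x

t=0.000: state=(2.570, 3.680)
step 1 (dt=0.01): k1=(-4.949, 3.092), k2=(-4.934, 3.032), k3=(-4.933, 3.032), k4=(-4.917, 2.972); state += dt/6·(k1+2k2+2k3+k4)
t=0.010: state=(2.521, 3.710)
t=0.020: state=(2.472, 3.739)
t=0.030: state=(2.423, 3.767)
continuing one RK4 step at a time; state shown every 20 steps (Δt=0.2):
t=0.200: state=(1.686, 4.045)
t=0.400: state=(1.084, 3.948)
t=0.600: state=(0.726, 3.574)
t=0.800: state=(0.522, 3.098)
t=1.000: state=(0.406, 2.620)
t=1.200: state=(0.340, 2.185)
t=1.400: state=(0.305, 1.807)
t=1.600: state=(0.289, 1.489)
t=1.800: state=(0.287, 1.225)
t=2.000: state=(0.296, 1.009)
t=2.200: state=(0.316, 0.832)
t=2.400: state=(0.345, 0.690)
t=2.600: state=(0.386, 0.574)
t=2.800: state=(0.438, 0.482)
t=3.000: state=(0.505, 0.408)
t=3.200: state=(0.587, 0.350)
t=3.400: state=(0.689, 0.305)
t=3.600: state=(0.814, 0.270)
t=3.800: state=(0.967, 0.244)
t=3.980: state=(1.131, 0.228)
compare at T: x=1.131, y=0.228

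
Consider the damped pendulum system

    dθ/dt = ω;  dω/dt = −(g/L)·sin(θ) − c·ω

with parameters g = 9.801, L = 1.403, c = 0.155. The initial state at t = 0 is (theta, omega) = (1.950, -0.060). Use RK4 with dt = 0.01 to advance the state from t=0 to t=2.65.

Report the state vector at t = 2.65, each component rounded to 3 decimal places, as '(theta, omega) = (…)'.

(theta, omega) = (1.260, 1.782)

t=0.000: state=(1.950, -0.060)
step 1 (dt=0.01): k1=(-0.060, -6.480), k2=(-0.092, -6.476), k3=(-0.092, -6.476), k4=(-0.125, -6.473); state += dt/6·(k1+2k2+2k3+k4)
t=0.010: state=(1.949, -0.125)
t=0.020: state=(1.948, -0.189)
t=0.030: state=(1.945, -0.254)
continuing one RK4 step at a time; state shown every 10 steps (Δt=0.1):
t=0.100: state=(1.912, -0.706)
t=0.200: state=(1.809, -1.359)
t=0.300: state=(1.640, -2.021)
t=0.400: state=(1.404, -2.681)
t=0.500: state=(1.105, -3.297)
t=0.600: state=(0.749, -3.800)
t=0.700: state=(0.352, -4.102)
t=0.800: state=(-0.063, -4.138)
t=0.900: state=(-0.467, -3.892)
t=1.000: state=(-0.834, -3.413)
t=1.100: state=(-1.144, -2.782)
t=1.200: state=(-1.387, -2.078)
t=1.300: state=(-1.559, -1.356)
t=1.400: state=(-1.659, -0.643)
t=1.500: state=(-1.688, 0.056)
t=1.600: state=(-1.648, 0.744)
t=1.700: state=(-1.540, 1.425)
t=1.800: state=(-1.364, 2.091)
t=1.900: state=(-1.123, 2.715)
t=2.000: state=(-0.824, 3.246)
t=2.100: state=(-0.479, 3.615)
t=2.200: state=(-0.108, 3.760)
t=2.300: state=(0.264, 3.647)
t=2.400: state=(0.613, 3.296)
t=2.500: state=(0.917, 2.765)
t=2.600: state=(1.162, 2.124)
t=2.650: state=(1.260, 1.782)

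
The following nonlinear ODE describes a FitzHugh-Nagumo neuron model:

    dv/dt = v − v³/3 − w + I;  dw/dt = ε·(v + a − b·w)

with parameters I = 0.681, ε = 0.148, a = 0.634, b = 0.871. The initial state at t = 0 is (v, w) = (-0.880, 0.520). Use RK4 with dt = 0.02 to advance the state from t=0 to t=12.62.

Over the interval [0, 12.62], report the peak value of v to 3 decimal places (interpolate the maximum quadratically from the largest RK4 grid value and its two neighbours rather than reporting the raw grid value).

max v = 1.824

t=0.000: state=(-0.880, 0.520)
step 1 (dt=0.02): k1=(-0.492, -0.103), k2=(-0.492, -0.104), k3=(-0.492, -0.104), k4=(-0.492, -0.105); state += dt/6·(k1+2k2+2k3+k4)
t=0.020: state=(-0.890, 0.518)
t=0.040: state=(-0.900, 0.516)
t=0.060: state=(-0.910, 0.514)
continuing one RK4 step at a time; state shown every 25 steps (Δt=0.5):
t=0.500: state=(-1.116, 0.461)
t=1.000: state=(-1.297, 0.391)
t=1.500: state=(-1.396, 0.315)
t=2.000: state=(-1.428, 0.239)
t=2.500: state=(-1.419, 0.167)
t=3.000: state=(-1.386, 0.102)
t=3.500: state=(-1.340, 0.043)
t=4.000: state=(-1.287, -0.008)
t=4.500: state=(-1.228, -0.052)
t=5.000: state=(-1.164, -0.089)
t=5.500: state=(-1.096, -0.119)
t=6.000: state=(-1.021, -0.142)
t=6.500: state=(-0.938, -0.158)
t=7.000: state=(-0.843, -0.167)
t=7.500: state=(-0.731, -0.167)
t=8.000: state=(-0.591, -0.159)
t=8.500: state=(-0.404, -0.140)
t=9.000: state=(-0.137, -0.105)
t=9.500: state=(0.269, -0.049)
t=10.000: state=(0.852, 0.038)
t=10.500: state=(1.445, 0.165)
t=11.000: state=(1.755, 0.317)
t=11.500: state=(1.824, 0.472)
t=12.000: state=(1.801, 0.618)
t=12.500: state=(1.751, 0.752)
t=12.620: state=(1.738, 0.782)
largest grid value and its neighbours: v(11.520)=1.82372, v(11.540)=1.82376, v(11.560)=1.82368
parabola through these three points peaks at t≈11.537 with v≈1.82377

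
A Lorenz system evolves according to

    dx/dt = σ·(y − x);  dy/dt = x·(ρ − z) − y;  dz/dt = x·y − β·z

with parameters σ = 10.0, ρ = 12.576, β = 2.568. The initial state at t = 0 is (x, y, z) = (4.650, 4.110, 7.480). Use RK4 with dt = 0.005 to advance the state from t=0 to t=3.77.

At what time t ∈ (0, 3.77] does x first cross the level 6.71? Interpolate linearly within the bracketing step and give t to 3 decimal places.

t=0.000: state=(4.650, 4.110, 7.480)
step 1 (dt=0.005): k1=(-5.400, 19.586, -0.097), k2=(-4.775, 19.470, 0.075), k3=(-4.794, 19.476, 0.079), k4=(-4.187, 19.365, 0.254); state += dt/6·(k1+2k2+2k3+k4)
t=0.005: state=(4.626, 4.207, 7.480)
t=0.010: state=(4.608, 4.304, 7.483)
t=0.015: state=(4.596, 4.399, 7.487)
continuing one RK4 step at a time; state shown every 40 steps (Δt=0.2):
t=0.200: state=(6.182, 7.470, 9.464)
t=0.240: state=(6.678, 7.843, 10.420)
next step: t=0.245: state=(6.736, 7.874, 10.549) — x has crossed 6.71
linear interpolation between t=0.240 (6.67822) and t=0.245 (6.73579) → t≈0.243

t = 0.243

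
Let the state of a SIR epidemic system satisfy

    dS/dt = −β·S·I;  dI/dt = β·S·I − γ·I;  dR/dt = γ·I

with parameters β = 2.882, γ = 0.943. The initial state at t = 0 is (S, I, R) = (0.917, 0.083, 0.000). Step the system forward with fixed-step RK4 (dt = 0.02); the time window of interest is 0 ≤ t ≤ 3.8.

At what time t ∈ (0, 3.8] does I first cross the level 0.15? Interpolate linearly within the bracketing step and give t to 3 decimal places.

t = 0.380

t=0.000: state=(0.917, 0.083, 0.000)
step 1 (dt=0.02): k1=(-0.219, 0.141, 0.078), k2=(-0.223, 0.143, 0.080), k3=(-0.223, 0.143, 0.080), k4=(-0.226, 0.145, 0.081); state += dt/6·(k1+2k2+2k3+k4)
t=0.020: state=(0.913, 0.086, 0.002)
t=0.040: state=(0.908, 0.089, 0.003)
t=0.060: state=(0.903, 0.092, 0.005)
continuing one RK4 step at a time; state shown every 10 steps (Δt=0.2):
t=0.200: state=(0.866, 0.115, 0.019)
t=0.380: state=(0.809, 0.150, 0.041)
next step: t=0.400: state=(0.802, 0.154, 0.044) — I has crossed 0.15
linear interpolation between t=0.380 (0.14994) and t=0.400 (0.15413) → t≈0.380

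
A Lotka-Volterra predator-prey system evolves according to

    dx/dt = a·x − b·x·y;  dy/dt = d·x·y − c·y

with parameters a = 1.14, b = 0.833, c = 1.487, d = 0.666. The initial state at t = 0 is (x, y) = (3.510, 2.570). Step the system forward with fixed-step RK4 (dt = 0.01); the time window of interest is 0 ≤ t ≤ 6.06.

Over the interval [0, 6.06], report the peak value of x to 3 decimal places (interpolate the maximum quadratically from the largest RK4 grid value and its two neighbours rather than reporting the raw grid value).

t=0.000: state=(3.510, 2.570)
step 1 (dt=0.01): k1=(-3.513, 2.186), k2=(-3.527, 2.165), k3=(-3.527, 2.165), k4=(-3.540, 2.144); state += dt/6·(k1+2k2+2k3+k4)
t=0.010: state=(3.475, 2.592)
t=0.020: state=(3.439, 2.613)
t=0.030: state=(3.403, 2.634)
continuing one RK4 step at a time; state shown every 20 steps (Δt=0.2):
t=0.200: state=(2.786, 2.903)
t=0.400: state=(2.135, 2.988)
t=0.600: state=(1.644, 2.849)
t=0.800: state=(1.313, 2.573)
t=1.000: state=(1.104, 2.242)
t=1.200: state=(0.981, 1.912)
t=1.400: state=(0.920, 1.611)
t=1.600: state=(0.903, 1.350)
t=1.800: state=(0.923, 1.132)
t=2.000: state=(0.975, 0.954)
t=2.200: state=(1.058, 0.811)
t=2.400: state=(1.172, 0.699)
t=2.600: state=(1.320, 0.612)
t=2.800: state=(1.506, 0.549)
t=3.000: state=(1.733, 0.506)
t=3.200: state=(2.006, 0.481)
t=3.400: state=(2.327, 0.477)
t=3.600: state=(2.696, 0.495)
t=3.800: state=(3.108, 0.541)
t=4.000: state=(3.545, 0.625)
t=4.200: state=(3.969, 0.766)
t=4.400: state=(4.313, 0.990)
t=4.600: state=(4.476, 1.323)
t=4.800: state=(4.349, 1.776)
t=5.000: state=(3.894, 2.292)
t=5.200: state=(3.211, 2.736)
t=5.400: state=(2.498, 2.970)
t=5.600: state=(1.910, 2.953)
t=5.800: state=(1.489, 2.746)
t=6.000: state=(1.214, 2.438)
t=6.060: state=(1.153, 2.338)
largest grid value and its neighbours: x(4.610)=4.47717, x(4.620)=4.47773, x(4.630)=4.47754
parabola through these three points peaks at t≈4.622 with x≈4.47776

max x = 4.478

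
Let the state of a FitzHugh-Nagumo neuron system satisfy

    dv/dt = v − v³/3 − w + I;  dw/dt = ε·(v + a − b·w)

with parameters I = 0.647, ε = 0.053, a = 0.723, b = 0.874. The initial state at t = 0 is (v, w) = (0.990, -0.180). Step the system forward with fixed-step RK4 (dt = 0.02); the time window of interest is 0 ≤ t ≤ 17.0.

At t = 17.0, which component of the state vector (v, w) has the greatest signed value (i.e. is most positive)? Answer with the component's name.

t=0.000: state=(0.990, -0.180)
step 1 (dt=0.02): k1=(1.494, 0.099), k2=(1.493, 0.100), k3=(1.493, 0.100), k4=(1.491, 0.101); state += dt/6·(k1+2k2+2k3+k4)
t=0.020: state=(1.020, -0.178)
t=0.040: state=(1.050, -0.176)
t=0.060: state=(1.079, -0.174)
continuing one RK4 step at a time; state shown every 50 steps (Δt=1):
t=1.000: state=(1.919, -0.053)
t=2.000: state=(1.974, 0.089)
t=3.000: state=(1.931, 0.224)
t=4.000: state=(1.884, 0.350)
t=5.000: state=(1.836, 0.468)
t=6.000: state=(1.788, 0.578)
t=7.000: state=(1.740, 0.680)
t=8.000: state=(1.691, 0.776)
t=9.000: state=(1.641, 0.864)
t=10.000: state=(1.591, 0.946)
t=11.000: state=(1.540, 1.022)
t=12.000: state=(1.487, 1.092)
t=13.000: state=(1.432, 1.155)
t=14.000: state=(1.376, 1.213)
t=15.000: state=(1.316, 1.265)
t=16.000: state=(1.251, 1.312)
t=17.000: state=(1.181, 1.353)
compare at T: v=1.181, w=1.353

largest component: w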